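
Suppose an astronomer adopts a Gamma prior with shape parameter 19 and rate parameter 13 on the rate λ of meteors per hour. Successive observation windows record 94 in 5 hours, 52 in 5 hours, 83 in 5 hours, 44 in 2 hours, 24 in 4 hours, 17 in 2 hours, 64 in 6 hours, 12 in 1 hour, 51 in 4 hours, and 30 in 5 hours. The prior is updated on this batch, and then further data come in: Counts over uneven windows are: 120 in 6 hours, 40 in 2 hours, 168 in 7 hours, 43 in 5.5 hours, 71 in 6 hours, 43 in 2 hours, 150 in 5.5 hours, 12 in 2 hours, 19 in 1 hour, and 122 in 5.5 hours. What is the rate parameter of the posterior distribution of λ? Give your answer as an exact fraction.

189/2

Total count: 94 + 52 + 83 + 44 + 24 + 17 + 64 + 12 + 51 + 30 = 471.
Total exposure: 5 + 5 + 5 + 2 + 4 + 2 + 6 + 1 + 4 + 5 = 39 hours.
After the first batch: Gamma(19 + 471, 13 + 39) = Gamma(490, 52).
Total count: 120 + 40 + 168 + 43 + 71 + 43 + 150 + 12 + 19 + 122 = 788.
Total exposure: 6 + 2 + 7 + 5.5 + 6 + 2 + 5.5 + 2 + 1 + 5.5 = 42.5 hours.
After the second batch: Gamma(490 + 788, 52 + 42.5) = Gamma(1278, 189/2).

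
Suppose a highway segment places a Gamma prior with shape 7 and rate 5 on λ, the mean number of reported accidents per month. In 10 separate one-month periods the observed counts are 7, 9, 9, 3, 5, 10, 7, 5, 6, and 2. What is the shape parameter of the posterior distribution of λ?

70

Total count: 7 + 9 + 9 + 3 + 5 + 10 + 7 + 5 + 6 + 2 = 63.
Total exposure: 10 months.
The Gamma prior is conjugate for the Poisson rate, so λ | data ~ Gamma(7+63, 5+10) = Gamma(70, 15).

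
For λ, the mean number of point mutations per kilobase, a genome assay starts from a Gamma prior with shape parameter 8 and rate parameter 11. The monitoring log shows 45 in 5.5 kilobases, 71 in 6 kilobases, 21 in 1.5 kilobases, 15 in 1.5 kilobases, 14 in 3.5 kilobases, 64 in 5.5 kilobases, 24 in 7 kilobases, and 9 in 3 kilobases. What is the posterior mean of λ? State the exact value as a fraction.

Total count: 45 + 71 + 21 + 15 + 14 + 64 + 24 + 9 = 263.
Total exposure: 5.5 + 6 + 1.5 + 1.5 + 3.5 + 5.5 + 7 + 3 = 33.5 kilobases.
Gamma(α, β) with Poisson data over total exposure Σt gives posterior Gamma(α+Σx, β+Σt) = Gamma(271, 89/2).
Posterior mean = α'/β' = 271/(89/2) = 542/89.

542/89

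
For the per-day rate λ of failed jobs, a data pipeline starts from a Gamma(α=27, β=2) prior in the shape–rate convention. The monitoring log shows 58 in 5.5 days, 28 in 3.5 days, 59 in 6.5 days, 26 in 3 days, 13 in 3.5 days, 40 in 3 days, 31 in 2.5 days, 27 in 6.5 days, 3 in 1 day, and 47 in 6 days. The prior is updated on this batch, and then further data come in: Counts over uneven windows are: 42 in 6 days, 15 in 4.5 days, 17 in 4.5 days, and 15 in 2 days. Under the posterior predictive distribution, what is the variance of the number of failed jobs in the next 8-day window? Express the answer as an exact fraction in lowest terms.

15232/225

Total count: 58 + 28 + 59 + 26 + 13 + 40 + 31 + 27 + 3 + 47 = 332.
Total exposure: 5.5 + 3.5 + 6.5 + 3 + 3.5 + 3 + 2.5 + 6.5 + 1 + 6 = 41 days.
After the first batch: Gamma(27 + 332, 2 + 41) = Gamma(359, 43).
Total count: 42 + 15 + 17 + 15 = 89.
Total exposure: 6 + 4.5 + 4.5 + 2 = 17 days.
After the second batch: Gamma(359 + 89, 43 + 17) = Gamma(448, 60).
The posterior predictive for a window of length T is Negative Binomial with variance T·α'·(β'+T)/β'² = 8·448·68/3600 = 15232/225.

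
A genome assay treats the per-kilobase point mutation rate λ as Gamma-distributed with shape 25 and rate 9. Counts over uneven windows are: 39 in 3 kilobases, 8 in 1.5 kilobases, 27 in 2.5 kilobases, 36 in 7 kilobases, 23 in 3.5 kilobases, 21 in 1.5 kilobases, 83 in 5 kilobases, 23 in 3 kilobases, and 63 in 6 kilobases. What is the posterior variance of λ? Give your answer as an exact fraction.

29/147

Total count: 39 + 8 + 27 + 36 + 23 + 21 + 83 + 23 + 63 = 323.
Total exposure: 3 + 1.5 + 2.5 + 7 + 3.5 + 1.5 + 5 + 3 + 6 = 33 kilobases.
Posterior: α' = 25 + 323 = 348, β' = 9 + 33 = 42.
Posterior variance = α'/β'² = 348/1764 = 29/147.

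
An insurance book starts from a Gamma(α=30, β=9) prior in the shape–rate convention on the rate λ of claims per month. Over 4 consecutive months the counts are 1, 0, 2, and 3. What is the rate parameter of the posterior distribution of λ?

13

Total count: 1 + 0 + 2 + 3 = 6.
Total exposure: 4 months.
Conjugate update: add total count to the shape and total exposure to the rate, giving Gamma(36, 13).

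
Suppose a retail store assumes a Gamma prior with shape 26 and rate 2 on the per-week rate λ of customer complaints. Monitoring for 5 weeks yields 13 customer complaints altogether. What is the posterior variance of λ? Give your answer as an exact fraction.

Total count 13 over total exposure 5 weeks.
Conjugate update: add total count to the shape and total exposure to the rate, giving Gamma(39, 7).
Posterior variance = α'/β'² = 39/49.

39/49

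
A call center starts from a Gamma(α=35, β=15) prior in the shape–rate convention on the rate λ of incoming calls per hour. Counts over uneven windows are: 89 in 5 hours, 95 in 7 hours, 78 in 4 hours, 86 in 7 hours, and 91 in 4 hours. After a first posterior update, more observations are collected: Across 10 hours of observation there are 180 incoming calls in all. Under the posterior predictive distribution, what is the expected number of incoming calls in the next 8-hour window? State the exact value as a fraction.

Total count: 89 + 95 + 78 + 86 + 91 = 439.
Total exposure: 5 + 7 + 4 + 7 + 4 = 27 hours.
After the first batch: Gamma(35 + 439, 15 + 27) = Gamma(474, 42).
Total count 180 over total exposure 10 hours.
After the second batch: Gamma(474 + 180, 42 + 10) = Gamma(654, 52).
Predictive mean over an 8-hour window = T·E[λ|data] = 8·654/52 = 1308/13.

1308/13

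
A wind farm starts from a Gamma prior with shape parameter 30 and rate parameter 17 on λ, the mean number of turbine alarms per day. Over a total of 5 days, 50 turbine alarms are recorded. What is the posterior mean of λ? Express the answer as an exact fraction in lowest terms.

40/11

Total count 50 over total exposure 5 days.
By Gamma–Poisson conjugacy, the posterior is Gamma(α + Σx, β + Σt) = Gamma(30 + 50, 17 + 5) = Gamma(80, 22).
Posterior mean = α'/β' = 80/22 = 40/11.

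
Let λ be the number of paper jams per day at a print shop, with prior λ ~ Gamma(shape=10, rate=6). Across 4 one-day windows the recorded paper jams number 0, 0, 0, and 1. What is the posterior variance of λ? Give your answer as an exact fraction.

11/100

Total count: 0 + 0 + 0 + 1 = 1.
Total exposure: 4 days.
Conjugate update: add total count to the shape and total exposure to the rate, giving Gamma(11, 10).
Posterior variance = α'/β'² = 11/100.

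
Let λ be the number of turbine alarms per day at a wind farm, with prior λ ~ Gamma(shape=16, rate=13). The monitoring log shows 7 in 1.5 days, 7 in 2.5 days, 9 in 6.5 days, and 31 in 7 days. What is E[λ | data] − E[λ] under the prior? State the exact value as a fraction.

844/793

Total count: 7 + 7 + 9 + 31 = 54.
Total exposure: 1.5 + 2.5 + 6.5 + 7 = 17.5 days.
By Gamma–Poisson conjugacy, the posterior is Gamma(α + Σx, β + Σt) = Gamma(16 + 54, 13 + 17.5) = Gamma(70, 61/2).
Posterior mean = 70/(61/2) = 140/61; prior mean = 16/13 = 16/13. Difference = 140/61 − 16/13 = 844/793.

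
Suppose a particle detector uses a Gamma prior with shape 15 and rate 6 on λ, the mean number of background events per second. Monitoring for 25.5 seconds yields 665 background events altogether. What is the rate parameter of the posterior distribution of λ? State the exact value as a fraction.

63/2

Total count 665 over total exposure 25.5 seconds.
The Gamma prior is conjugate for the Poisson rate, so λ | data ~ Gamma(15+665, 6+25.5) = Gamma(680, 63/2).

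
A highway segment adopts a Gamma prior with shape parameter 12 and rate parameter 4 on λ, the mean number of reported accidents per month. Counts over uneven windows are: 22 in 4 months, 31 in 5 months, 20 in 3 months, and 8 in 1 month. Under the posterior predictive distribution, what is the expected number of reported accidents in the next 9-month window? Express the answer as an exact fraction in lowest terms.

Total count: 22 + 31 + 20 + 8 = 81.
Total exposure: 4 + 5 + 3 + 1 = 13 months.
Gamma(α, β) with Poisson data over total exposure Σt gives posterior Gamma(α+Σx, β+Σt) = Gamma(93, 17).
Predictive mean over a 9-month window = T·E[λ|data] = 9·93/17 = 837/17.

837/17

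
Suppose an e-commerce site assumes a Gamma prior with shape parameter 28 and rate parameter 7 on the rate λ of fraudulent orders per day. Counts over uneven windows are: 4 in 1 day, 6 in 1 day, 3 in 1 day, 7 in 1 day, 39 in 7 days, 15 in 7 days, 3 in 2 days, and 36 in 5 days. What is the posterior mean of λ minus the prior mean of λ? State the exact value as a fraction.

13/32

Total count: 4 + 6 + 3 + 7 + 39 + 15 + 3 + 36 = 113.
Total exposure: 1 + 1 + 1 + 1 + 7 + 7 + 2 + 5 = 25 days.
By Gamma–Poisson conjugacy, the posterior is Gamma(α + Σx, β + Σt) = Gamma(28 + 113, 7 + 25) = Gamma(141, 32).
Posterior mean = 141/32 = 141/32; prior mean = 28/7 = 4. Difference = 141/32 − 4 = 13/32.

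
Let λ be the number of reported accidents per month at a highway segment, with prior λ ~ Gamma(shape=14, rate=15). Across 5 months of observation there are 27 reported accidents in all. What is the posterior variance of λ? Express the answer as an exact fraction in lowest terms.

Total count 27 over total exposure 5 months.
The Gamma prior is conjugate for the Poisson rate, so λ | data ~ Gamma(14+27, 15+5) = Gamma(41, 20).
Posterior variance = α'/β'² = 41/400.

41/400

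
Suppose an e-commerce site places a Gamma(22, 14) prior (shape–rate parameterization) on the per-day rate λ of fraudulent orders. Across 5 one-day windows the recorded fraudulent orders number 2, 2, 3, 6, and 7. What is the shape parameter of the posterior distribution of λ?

42

Total count: 2 + 2 + 3 + 6 + 7 = 20.
Total exposure: 5 days.
Conjugate update: add total count to the shape and total exposure to the rate, giving Gamma(42, 19).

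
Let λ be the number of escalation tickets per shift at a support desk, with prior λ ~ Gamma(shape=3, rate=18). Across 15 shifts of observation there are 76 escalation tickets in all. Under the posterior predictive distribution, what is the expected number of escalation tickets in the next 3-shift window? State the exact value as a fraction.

Total count 76 over total exposure 15 shifts.
Gamma(α, β) with Poisson data over total exposure Σt gives posterior Gamma(α+Σx, β+Σt) = Gamma(79, 33).
Predictive mean over a 3-shift window = T·E[λ|data] = 3·79/33 = 79/11.

79/11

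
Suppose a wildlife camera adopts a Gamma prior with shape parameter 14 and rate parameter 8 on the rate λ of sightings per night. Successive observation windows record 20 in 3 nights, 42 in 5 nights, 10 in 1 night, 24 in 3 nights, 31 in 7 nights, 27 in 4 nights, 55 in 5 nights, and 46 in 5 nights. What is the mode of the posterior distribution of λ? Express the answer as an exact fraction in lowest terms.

Total count: 20 + 42 + 10 + 24 + 31 + 27 + 55 + 46 = 255.
Total exposure: 3 + 5 + 1 + 3 + 7 + 4 + 5 + 5 = 33 nights.
The Gamma prior is conjugate for the Poisson rate, so λ | data ~ Gamma(14+255, 8+33) = Gamma(269, 41).
Posterior mode = (α'−1)/β' = 268/41.

268/41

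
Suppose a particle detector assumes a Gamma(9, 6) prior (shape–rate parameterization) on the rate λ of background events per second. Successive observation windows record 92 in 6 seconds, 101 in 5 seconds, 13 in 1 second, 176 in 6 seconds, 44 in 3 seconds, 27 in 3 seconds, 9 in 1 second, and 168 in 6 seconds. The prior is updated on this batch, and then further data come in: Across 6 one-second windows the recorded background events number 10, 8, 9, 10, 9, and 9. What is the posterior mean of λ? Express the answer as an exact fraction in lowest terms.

Total count: 92 + 101 + 13 + 176 + 44 + 27 + 9 + 168 = 630.
Total exposure: 6 + 5 + 1 + 6 + 3 + 3 + 1 + 6 = 31 seconds.
After the first batch: Gamma(9 + 630, 6 + 31) = Gamma(639, 37).
Total count: 10 + 8 + 9 + 10 + 9 + 9 = 55.
Total exposure: 6 seconds.
After the second batch: Gamma(639 + 55, 37 + 6) = Gamma(694, 43).
Posterior mean = α'/β' = 694/43.

694/43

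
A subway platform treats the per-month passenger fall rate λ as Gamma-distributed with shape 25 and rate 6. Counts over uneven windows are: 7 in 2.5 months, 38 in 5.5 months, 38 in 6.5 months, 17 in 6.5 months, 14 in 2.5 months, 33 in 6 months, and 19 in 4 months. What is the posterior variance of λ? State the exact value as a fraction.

764/6241

Total count: 7 + 38 + 38 + 17 + 14 + 33 + 19 = 166.
Total exposure: 2.5 + 5.5 + 6.5 + 6.5 + 2.5 + 6 + 4 = 33.5 months.
By Gamma–Poisson conjugacy, the posterior is Gamma(α + Σx, β + Σt) = Gamma(25 + 166, 6 + 33.5) = Gamma(191, 79/2).
Posterior variance = α'/β'² = 191/(6241/4) = 764/6241.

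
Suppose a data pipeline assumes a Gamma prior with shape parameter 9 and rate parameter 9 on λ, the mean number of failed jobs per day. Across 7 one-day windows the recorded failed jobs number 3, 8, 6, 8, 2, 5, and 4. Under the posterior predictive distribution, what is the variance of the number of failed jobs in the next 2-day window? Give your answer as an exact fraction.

405/64

Total count: 3 + 8 + 6 + 8 + 2 + 5 + 4 = 36.
Total exposure: 7 days.
By Gamma–Poisson conjugacy, the posterior is Gamma(α + Σx, β + Σt) = Gamma(9 + 36, 9 + 7) = Gamma(45, 16).
The posterior predictive for a window of length T is Negative Binomial with variance T·α'·(β'+T)/β'² = 2·45·18/256 = 405/64.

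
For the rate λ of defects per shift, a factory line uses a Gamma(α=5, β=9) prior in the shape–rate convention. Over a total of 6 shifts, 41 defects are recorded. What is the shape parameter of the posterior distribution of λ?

Total count 41 over total exposure 6 shifts.
Gamma(α, β) with Poisson data over total exposure Σt gives posterior Gamma(α+Σx, β+Σt) = Gamma(46, 15).

46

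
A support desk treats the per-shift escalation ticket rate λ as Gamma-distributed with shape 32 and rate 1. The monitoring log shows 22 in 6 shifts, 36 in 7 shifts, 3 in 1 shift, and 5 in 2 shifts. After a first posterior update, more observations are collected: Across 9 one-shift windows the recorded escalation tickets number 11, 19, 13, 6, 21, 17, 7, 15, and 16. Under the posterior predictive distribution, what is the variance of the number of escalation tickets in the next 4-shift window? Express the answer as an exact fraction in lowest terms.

6690/169

Total count: 22 + 36 + 3 + 5 = 66.
Total exposure: 6 + 7 + 1 + 2 = 16 shifts.
After the first batch: Gamma(32 + 66, 1 + 16) = Gamma(98, 17).
Total count: 11 + 19 + 13 + 6 + 21 + 17 + 7 + 15 + 16 = 125.
Total exposure: 9 shifts.
After the second batch: Gamma(98 + 125, 17 + 9) = Gamma(223, 26).
The posterior predictive for a window of length T is Negative Binomial with variance T·α'·(β'+T)/β'² = 4·223·30/676 = 6690/169.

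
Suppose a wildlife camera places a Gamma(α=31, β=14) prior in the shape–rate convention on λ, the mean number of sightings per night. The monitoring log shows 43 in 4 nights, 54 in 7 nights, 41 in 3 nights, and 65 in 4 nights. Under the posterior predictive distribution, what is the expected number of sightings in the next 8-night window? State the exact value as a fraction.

Total count: 43 + 54 + 41 + 65 = 203.
Total exposure: 4 + 7 + 3 + 4 = 18 nights.
Conjugate update: add total count to the shape and total exposure to the rate, giving Gamma(234, 32).
Predictive mean over an 8-night window = T·E[λ|data] = 8·234/32 = 117/2.

117/2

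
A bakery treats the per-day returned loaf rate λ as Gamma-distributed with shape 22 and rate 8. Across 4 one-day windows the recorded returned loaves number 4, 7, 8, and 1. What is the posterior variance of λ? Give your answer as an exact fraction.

Total count: 4 + 7 + 8 + 1 = 20.
Total exposure: 4 days.
Gamma(α, β) with Poisson data over total exposure Σt gives posterior Gamma(α+Σx, β+Σt) = Gamma(42, 12).
Posterior variance = α'/β'² = 42/144 = 7/24.

7/24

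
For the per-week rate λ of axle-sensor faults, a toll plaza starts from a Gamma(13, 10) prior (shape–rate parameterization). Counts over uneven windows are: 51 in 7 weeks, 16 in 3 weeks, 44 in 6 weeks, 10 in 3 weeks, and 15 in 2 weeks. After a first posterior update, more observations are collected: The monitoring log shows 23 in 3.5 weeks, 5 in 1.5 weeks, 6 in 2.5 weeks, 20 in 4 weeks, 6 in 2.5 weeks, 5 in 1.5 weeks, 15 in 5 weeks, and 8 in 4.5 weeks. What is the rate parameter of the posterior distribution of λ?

56

Total count: 51 + 16 + 44 + 10 + 15 = 136.
Total exposure: 7 + 3 + 6 + 3 + 2 = 21 weeks.
After the first batch: Gamma(13 + 136, 10 + 21) = Gamma(149, 31).
Total count: 23 + 5 + 6 + 20 + 6 + 5 + 15 + 8 = 88.
Total exposure: 3.5 + 1.5 + 2.5 + 4 + 2.5 + 1.5 + 5 + 4.5 = 25 weeks.
After the second batch: Gamma(149 + 88, 31 + 25) = Gamma(237, 56).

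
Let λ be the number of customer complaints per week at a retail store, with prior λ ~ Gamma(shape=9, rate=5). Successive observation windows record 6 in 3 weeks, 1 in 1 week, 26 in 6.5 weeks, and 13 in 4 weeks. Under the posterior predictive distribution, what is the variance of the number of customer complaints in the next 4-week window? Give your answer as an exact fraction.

Total count: 6 + 1 + 26 + 13 = 46.
Total exposure: 3 + 1 + 6.5 + 4 = 14.5 weeks.
The Gamma prior is conjugate for the Poisson rate, so λ | data ~ Gamma(9+46, 5+14.5) = Gamma(55, 39/2).
The posterior predictive for a window of length T is Negative Binomial with variance T·α'·(β'+T)/β'² = 4·55·(47/2)/(1521/4) = 20680/1521.

20680/1521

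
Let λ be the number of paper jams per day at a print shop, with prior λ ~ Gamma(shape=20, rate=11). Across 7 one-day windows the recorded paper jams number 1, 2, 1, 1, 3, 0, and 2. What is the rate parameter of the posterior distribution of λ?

18

Total count: 1 + 2 + 1 + 1 + 3 + 0 + 2 = 10.
Total exposure: 7 days.
Gamma(α, β) with Poisson data over total exposure Σt gives posterior Gamma(α+Σx, β+Σt) = Gamma(30, 18).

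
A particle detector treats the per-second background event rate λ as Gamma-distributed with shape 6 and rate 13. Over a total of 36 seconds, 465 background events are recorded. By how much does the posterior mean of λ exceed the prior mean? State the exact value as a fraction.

5829/637

Total count 465 over total exposure 36 seconds.
Gamma(α, β) with Poisson data over total exposure Σt gives posterior Gamma(α+Σx, β+Σt) = Gamma(471, 49).
Posterior mean = 471/49 = 471/49; prior mean = 6/13 = 6/13. Difference = 471/49 − 6/13 = 5829/637.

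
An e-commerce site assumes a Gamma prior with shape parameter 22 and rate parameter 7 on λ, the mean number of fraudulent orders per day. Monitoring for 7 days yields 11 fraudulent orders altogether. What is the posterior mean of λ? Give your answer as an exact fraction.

33/14

Total count 11 over total exposure 7 days.
By Gamma–Poisson conjugacy, the posterior is Gamma(α + Σx, β + Σt) = Gamma(22 + 11, 7 + 7) = Gamma(33, 14).
Posterior mean = α'/β' = 33/14.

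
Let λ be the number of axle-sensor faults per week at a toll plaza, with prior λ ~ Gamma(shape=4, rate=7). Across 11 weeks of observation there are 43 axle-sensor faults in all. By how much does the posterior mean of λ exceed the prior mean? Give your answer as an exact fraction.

Total count 43 over total exposure 11 weeks.
The Gamma prior is conjugate for the Poisson rate, so λ | data ~ Gamma(4+43, 7+11) = Gamma(47, 18).
Posterior mean = 47/18 = 47/18; prior mean = 4/7 = 4/7. Difference = 47/18 − 4/7 = 257/126.

257/126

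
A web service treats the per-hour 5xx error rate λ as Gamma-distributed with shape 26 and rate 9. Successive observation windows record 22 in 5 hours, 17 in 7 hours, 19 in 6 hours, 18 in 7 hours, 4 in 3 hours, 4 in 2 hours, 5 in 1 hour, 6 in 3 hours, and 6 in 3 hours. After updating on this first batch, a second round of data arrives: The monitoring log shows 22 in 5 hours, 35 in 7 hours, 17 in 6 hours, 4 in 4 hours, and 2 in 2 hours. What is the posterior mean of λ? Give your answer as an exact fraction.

Total count: 22 + 17 + 19 + 18 + 4 + 4 + 5 + 6 + 6 = 101.
Total exposure: 5 + 7 + 6 + 7 + 3 + 2 + 1 + 3 + 3 = 37 hours.
After the first batch: Gamma(26 + 101, 9 + 37) = Gamma(127, 46).
Total count: 22 + 35 + 17 + 4 + 2 = 80.
Total exposure: 5 + 7 + 6 + 4 + 2 = 24 hours.
After the second batch: Gamma(127 + 80, 46 + 24) = Gamma(207, 70).
Posterior mean = α'/β' = 207/70.

207/70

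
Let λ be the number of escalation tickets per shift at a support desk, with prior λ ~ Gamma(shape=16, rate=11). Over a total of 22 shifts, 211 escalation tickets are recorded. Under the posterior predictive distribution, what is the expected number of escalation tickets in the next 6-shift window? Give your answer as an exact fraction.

Total count 211 over total exposure 22 shifts.
Posterior: α' = 16 + 211 = 227, β' = 11 + 22 = 33.
Predictive mean over a 6-shift window = T·E[λ|data] = 6·227/33 = 454/11.

454/11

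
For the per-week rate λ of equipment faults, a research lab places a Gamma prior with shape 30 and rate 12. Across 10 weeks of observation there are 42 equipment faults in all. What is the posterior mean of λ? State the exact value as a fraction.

Total count 42 over total exposure 10 weeks.
Posterior: α' = 30 + 42 = 72, β' = 12 + 10 = 22.
Posterior mean = α'/β' = 72/22 = 36/11.

36/11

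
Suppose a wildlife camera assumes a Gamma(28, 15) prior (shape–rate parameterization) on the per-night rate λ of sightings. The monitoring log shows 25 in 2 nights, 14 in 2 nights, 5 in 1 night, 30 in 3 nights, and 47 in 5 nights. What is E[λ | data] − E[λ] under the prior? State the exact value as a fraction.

1451/420

Total count: 25 + 14 + 5 + 30 + 47 = 121.
Total exposure: 2 + 2 + 1 + 3 + 5 = 13 nights.
The Gamma prior is conjugate for the Poisson rate, so λ | data ~ Gamma(28+121, 15+13) = Gamma(149, 28).
Posterior mean = 149/28 = 149/28; prior mean = 28/15 = 28/15. Difference = 149/28 − 28/15 = 1451/420.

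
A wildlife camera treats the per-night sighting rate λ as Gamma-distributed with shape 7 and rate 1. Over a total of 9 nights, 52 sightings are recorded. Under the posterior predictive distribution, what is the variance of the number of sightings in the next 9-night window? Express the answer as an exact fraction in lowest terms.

Total count 52 over total exposure 9 nights.
Conjugate update: add total count to the shape and total exposure to the rate, giving Gamma(59, 10).
The posterior predictive for a window of length T is Negative Binomial with variance T·α'·(β'+T)/β'² = 9·59·19/100 = 10089/100.

10089/100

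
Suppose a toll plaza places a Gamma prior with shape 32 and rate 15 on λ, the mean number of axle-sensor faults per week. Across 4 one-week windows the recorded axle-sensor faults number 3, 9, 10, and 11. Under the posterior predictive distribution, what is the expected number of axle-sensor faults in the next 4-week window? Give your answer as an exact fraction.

Total count: 3 + 9 + 10 + 11 = 33.
Total exposure: 4 weeks.
Posterior: α' = 32 + 33 = 65, β' = 15 + 4 = 19.
Predictive mean over a 4-week window = T·E[λ|data] = 4·65/19 = 260/19.

260/19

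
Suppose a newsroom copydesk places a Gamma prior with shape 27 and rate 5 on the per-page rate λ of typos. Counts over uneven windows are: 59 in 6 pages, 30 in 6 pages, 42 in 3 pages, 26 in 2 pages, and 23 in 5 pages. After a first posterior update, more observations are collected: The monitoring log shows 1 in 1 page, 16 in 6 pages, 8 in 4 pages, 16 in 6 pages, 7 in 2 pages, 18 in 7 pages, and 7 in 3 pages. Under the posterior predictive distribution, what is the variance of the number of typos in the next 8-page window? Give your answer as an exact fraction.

320/7

Total count: 59 + 30 + 42 + 26 + 23 = 180.
Total exposure: 6 + 6 + 3 + 2 + 5 = 22 pages.
After the first batch: Gamma(27 + 180, 5 + 22) = Gamma(207, 27).
Total count: 1 + 16 + 8 + 16 + 7 + 18 + 7 = 73.
Total exposure: 1 + 6 + 4 + 6 + 2 + 7 + 3 = 29 pages.
After the second batch: Gamma(207 + 73, 27 + 29) = Gamma(280, 56).
The posterior predictive for a window of length T is Negative Binomial with variance T·α'·(β'+T)/β'² = 8·280·64/3136 = 320/7.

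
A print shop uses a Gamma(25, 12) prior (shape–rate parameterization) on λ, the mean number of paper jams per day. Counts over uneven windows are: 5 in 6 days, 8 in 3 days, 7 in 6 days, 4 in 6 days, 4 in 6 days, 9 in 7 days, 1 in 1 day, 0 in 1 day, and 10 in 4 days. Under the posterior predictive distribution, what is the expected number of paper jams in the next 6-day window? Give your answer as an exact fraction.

219/26

Total count: 5 + 8 + 7 + 4 + 4 + 9 + 1 + 0 + 10 = 48.
Total exposure: 6 + 3 + 6 + 6 + 6 + 7 + 1 + 1 + 4 = 40 days.
The Gamma prior is conjugate for the Poisson rate, so λ | data ~ Gamma(25+48, 12+40) = Gamma(73, 52).
Predictive mean over a 6-day window = T·E[λ|data] = 6·73/52 = 219/26.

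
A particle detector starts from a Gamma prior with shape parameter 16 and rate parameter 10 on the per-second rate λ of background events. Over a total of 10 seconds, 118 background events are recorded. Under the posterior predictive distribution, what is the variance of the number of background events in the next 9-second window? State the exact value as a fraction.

17487/200

Total count 118 over total exposure 10 seconds.
Posterior: α' = 16 + 118 = 134, β' = 10 + 10 = 20.
The posterior predictive for a window of length T is Negative Binomial with variance T·α'·(β'+T)/β'² = 9·134·29/400 = 17487/200.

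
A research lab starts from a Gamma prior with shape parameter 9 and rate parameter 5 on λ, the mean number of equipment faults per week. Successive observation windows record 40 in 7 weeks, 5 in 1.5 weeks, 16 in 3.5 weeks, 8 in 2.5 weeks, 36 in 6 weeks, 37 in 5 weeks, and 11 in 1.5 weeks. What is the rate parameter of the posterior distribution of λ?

Total count: 40 + 5 + 16 + 8 + 36 + 37 + 11 = 153.
Total exposure: 7 + 1.5 + 3.5 + 2.5 + 6 + 5 + 1.5 = 27 weeks.
By Gamma–Poisson conjugacy, the posterior is Gamma(α + Σx, β + Σt) = Gamma(9 + 153, 5 + 27) = Gamma(162, 32).

32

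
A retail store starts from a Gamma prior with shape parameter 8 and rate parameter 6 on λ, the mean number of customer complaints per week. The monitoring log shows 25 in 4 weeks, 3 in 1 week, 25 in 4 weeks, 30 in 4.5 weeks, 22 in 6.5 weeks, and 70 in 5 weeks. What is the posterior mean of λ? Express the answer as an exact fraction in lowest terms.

Total count: 25 + 3 + 25 + 30 + 22 + 70 = 175.
Total exposure: 4 + 1 + 4 + 4.5 + 6.5 + 5 = 25 weeks.
By Gamma–Poisson conjugacy, the posterior is Gamma(α + Σx, β + Σt) = Gamma(8 + 175, 6 + 25) = Gamma(183, 31).
Posterior mean = α'/β' = 183/31.

183/31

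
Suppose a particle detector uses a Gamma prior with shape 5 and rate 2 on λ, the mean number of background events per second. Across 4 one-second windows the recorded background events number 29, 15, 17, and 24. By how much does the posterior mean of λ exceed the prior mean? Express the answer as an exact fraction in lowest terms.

Total count: 29 + 15 + 17 + 24 = 85.
Total exposure: 4 seconds.
Conjugate update: add total count to the shape and total exposure to the rate, giving Gamma(90, 6).
Posterior mean = 90/6 = 15; prior mean = 5/2 = 5/2. Difference = 15 − 5/2 = 25/2.

25/2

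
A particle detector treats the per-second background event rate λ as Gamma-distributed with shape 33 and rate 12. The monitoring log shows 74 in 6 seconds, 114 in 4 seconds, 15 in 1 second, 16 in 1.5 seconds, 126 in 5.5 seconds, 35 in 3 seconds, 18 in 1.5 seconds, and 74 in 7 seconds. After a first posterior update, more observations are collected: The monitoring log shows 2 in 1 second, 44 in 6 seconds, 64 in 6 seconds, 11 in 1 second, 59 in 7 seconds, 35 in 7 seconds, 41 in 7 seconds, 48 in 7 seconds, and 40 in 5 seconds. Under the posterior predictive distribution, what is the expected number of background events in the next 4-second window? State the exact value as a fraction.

Total count: 74 + 114 + 15 + 16 + 126 + 35 + 18 + 74 = 472.
Total exposure: 6 + 4 + 1 + 1.5 + 5.5 + 3 + 1.5 + 7 = 29.5 seconds.
After the first batch: Gamma(33 + 472, 12 + 29.5) = Gamma(505, 83/2).
Total count: 2 + 44 + 64 + 11 + 59 + 35 + 41 + 48 + 40 = 344.
Total exposure: 1 + 6 + 6 + 1 + 7 + 7 + 7 + 7 + 5 = 47 seconds.
After the second batch: Gamma(505 + 344, 83/2 + 47) = Gamma(849, 177/2).
Predictive mean over a 4-second window = T·E[λ|data] = 4·849/(177/2) = 2264/59.

2264/59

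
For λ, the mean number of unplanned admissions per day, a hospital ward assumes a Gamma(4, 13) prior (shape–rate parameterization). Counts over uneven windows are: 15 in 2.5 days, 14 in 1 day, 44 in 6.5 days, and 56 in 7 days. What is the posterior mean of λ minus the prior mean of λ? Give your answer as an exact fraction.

Total count: 15 + 14 + 44 + 56 = 129.
Total exposure: 2.5 + 1 + 6.5 + 7 = 17 days.
The Gamma prior is conjugate for the Poisson rate, so λ | data ~ Gamma(4+129, 13+17) = Gamma(133, 30).
Posterior mean = 133/30 = 133/30; prior mean = 4/13 = 4/13. Difference = 133/30 − 4/13 = 1609/390.

1609/390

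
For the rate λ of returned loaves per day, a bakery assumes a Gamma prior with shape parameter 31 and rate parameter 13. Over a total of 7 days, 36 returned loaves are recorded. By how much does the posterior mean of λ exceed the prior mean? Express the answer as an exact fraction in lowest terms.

Total count 36 over total exposure 7 days.
By Gamma–Poisson conjugacy, the posterior is Gamma(α + Σx, β + Σt) = Gamma(31 + 36, 13 + 7) = Gamma(67, 20).
Posterior mean = 67/20 = 67/20; prior mean = 31/13 = 31/13. Difference = 67/20 − 31/13 = 251/260.

251/260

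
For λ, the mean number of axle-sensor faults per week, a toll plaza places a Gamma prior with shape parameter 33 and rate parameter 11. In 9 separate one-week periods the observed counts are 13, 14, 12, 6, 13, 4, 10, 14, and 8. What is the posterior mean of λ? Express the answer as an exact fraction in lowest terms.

127/20

Total count: 13 + 14 + 12 + 6 + 13 + 4 + 10 + 14 + 8 = 94.
Total exposure: 9 weeks.
Conjugate update: add total count to the shape and total exposure to the rate, giving Gamma(127, 20).
Posterior mean = α'/β' = 127/20.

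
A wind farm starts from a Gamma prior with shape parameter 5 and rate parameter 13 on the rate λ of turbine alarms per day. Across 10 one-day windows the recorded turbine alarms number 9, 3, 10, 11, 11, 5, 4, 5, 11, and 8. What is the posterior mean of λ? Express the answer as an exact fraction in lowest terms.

Total count: 9 + 3 + 10 + 11 + 11 + 5 + 4 + 5 + 11 + 8 = 77.
Total exposure: 10 days.
Gamma(α, β) with Poisson data over total exposure Σt gives posterior Gamma(α+Σx, β+Σt) = Gamma(82, 23).
Posterior mean = α'/β' = 82/23.

82/23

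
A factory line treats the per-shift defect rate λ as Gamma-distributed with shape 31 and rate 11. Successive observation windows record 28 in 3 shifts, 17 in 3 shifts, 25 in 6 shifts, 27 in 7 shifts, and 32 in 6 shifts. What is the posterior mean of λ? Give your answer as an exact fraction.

40/9

Total count: 28 + 17 + 25 + 27 + 32 = 129.
Total exposure: 3 + 3 + 6 + 7 + 6 = 25 shifts.
Posterior: α' = 31 + 129 = 160, β' = 11 + 25 = 36.
Posterior mean = α'/β' = 160/36 = 40/9.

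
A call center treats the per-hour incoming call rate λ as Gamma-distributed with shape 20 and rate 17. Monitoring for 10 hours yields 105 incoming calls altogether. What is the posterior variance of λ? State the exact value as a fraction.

125/729

Total count 105 over total exposure 10 hours.
Conjugate update: add total count to the shape and total exposure to the rate, giving Gamma(125, 27).
Posterior variance = α'/β'² = 125/729.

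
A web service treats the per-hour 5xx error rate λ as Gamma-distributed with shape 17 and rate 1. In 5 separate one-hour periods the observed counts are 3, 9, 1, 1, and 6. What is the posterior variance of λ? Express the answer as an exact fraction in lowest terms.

37/36

Total count: 3 + 9 + 1 + 1 + 6 = 20.
Total exposure: 5 hours.
Posterior: α' = 17 + 20 = 37, β' = 1 + 5 = 6.
Posterior variance = α'/β'² = 37/36.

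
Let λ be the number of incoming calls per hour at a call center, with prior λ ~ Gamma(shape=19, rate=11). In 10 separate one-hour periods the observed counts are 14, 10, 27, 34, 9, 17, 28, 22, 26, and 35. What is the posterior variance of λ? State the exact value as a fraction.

Total count: 14 + 10 + 27 + 34 + 9 + 17 + 28 + 22 + 26 + 35 = 222.
Total exposure: 10 hours.
By Gamma–Poisson conjugacy, the posterior is Gamma(α + Σx, β + Σt) = Gamma(19 + 222, 11 + 10) = Gamma(241, 21).
Posterior variance = α'/β'² = 241/441.

241/441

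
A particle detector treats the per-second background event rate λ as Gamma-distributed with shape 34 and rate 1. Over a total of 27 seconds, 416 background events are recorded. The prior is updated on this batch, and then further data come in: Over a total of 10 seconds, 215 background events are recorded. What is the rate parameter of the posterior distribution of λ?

38

Total count 416 over total exposure 27 seconds.
After the first batch: Gamma(34 + 416, 1 + 27) = Gamma(450, 28).
Total count 215 over total exposure 10 seconds.
After the second batch: Gamma(450 + 215, 28 + 10) = Gamma(665, 38).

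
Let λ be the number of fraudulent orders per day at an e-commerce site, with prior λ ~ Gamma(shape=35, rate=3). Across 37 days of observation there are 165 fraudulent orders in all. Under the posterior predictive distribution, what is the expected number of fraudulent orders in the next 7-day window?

Total count 165 over total exposure 37 days.
Gamma(α, β) with Poisson data over total exposure Σt gives posterior Gamma(α+Σx, β+Σt) = Gamma(200, 40).
Predictive mean over a 7-day window = T·E[λ|data] = 7·200/40 = 35.

35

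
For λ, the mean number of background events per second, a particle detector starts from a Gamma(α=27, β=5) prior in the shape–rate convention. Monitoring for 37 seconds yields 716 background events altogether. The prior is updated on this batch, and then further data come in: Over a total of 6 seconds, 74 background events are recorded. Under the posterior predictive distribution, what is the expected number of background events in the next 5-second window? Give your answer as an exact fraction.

Total count 716 over total exposure 37 seconds.
After the first batch: Gamma(27 + 716, 5 + 37) = Gamma(743, 42).
Total count 74 over total exposure 6 seconds.
After the second batch: Gamma(743 + 74, 42 + 6) = Gamma(817, 48).
Predictive mean over a 5-second window = T·E[λ|data] = 5·817/48 = 4085/48.

4085/48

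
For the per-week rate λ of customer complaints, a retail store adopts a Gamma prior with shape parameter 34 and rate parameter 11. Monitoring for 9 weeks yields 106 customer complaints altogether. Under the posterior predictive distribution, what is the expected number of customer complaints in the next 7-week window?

Total count 106 over total exposure 9 weeks.
Conjugate update: add total count to the shape and total exposure to the rate, giving Gamma(140, 20).
Predictive mean over a 7-week window = T·E[λ|data] = 7·140/20 = 49.

49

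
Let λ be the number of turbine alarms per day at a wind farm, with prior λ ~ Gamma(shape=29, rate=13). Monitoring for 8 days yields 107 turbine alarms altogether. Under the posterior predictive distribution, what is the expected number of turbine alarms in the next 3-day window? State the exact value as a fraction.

136/7

Total count 107 over total exposure 8 days.
Conjugate update: add total count to the shape and total exposure to the rate, giving Gamma(136, 21).
Predictive mean over a 3-day window = T·E[λ|data] = 3·136/21 = 136/7.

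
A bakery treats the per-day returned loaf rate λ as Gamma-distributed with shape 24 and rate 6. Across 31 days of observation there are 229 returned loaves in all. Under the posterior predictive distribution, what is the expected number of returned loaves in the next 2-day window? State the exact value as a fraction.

Total count 229 over total exposure 31 days.
The Gamma prior is conjugate for the Poisson rate, so λ | data ~ Gamma(24+229, 6+31) = Gamma(253, 37).
Predictive mean over a 2-day window = T·E[λ|data] = 2·253/37 = 506/37.

506/37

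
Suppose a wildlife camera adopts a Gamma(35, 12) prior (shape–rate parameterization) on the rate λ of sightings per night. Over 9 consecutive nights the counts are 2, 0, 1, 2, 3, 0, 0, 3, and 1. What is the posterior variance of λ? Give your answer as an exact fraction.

Total count: 2 + 0 + 1 + 2 + 3 + 0 + 0 + 3 + 1 = 12.
Total exposure: 9 nights.
Gamma(α, β) with Poisson data over total exposure Σt gives posterior Gamma(α+Σx, β+Σt) = Gamma(47, 21).
Posterior variance = α'/β'² = 47/441.

47/441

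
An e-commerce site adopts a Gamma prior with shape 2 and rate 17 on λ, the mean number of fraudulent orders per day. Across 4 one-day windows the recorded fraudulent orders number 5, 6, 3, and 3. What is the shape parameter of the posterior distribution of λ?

Total count: 5 + 6 + 3 + 3 = 17.
Total exposure: 4 days.
Conjugate update: add total count to the shape and total exposure to the rate, giving Gamma(19, 21).

19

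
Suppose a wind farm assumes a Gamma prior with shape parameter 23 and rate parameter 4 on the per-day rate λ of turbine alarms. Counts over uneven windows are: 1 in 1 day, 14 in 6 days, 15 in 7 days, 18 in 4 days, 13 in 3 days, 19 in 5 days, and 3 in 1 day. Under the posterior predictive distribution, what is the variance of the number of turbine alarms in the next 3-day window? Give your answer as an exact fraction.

Total count: 1 + 14 + 15 + 18 + 13 + 19 + 3 = 83.
Total exposure: 1 + 6 + 7 + 4 + 3 + 5 + 1 = 27 days.
Conjugate update: add total count to the shape and total exposure to the rate, giving Gamma(106, 31).
The posterior predictive for a window of length T is Negative Binomial with variance T·α'·(β'+T)/β'² = 3·106·34/961 = 10812/961.

10812/961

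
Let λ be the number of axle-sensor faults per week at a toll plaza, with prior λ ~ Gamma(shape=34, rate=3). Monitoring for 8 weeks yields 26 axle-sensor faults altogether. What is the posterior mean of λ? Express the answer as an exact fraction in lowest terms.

60/11

Total count 26 over total exposure 8 weeks.
Conjugate update: add total count to the shape and total exposure to the rate, giving Gamma(60, 11).
Posterior mean = α'/β' = 60/11.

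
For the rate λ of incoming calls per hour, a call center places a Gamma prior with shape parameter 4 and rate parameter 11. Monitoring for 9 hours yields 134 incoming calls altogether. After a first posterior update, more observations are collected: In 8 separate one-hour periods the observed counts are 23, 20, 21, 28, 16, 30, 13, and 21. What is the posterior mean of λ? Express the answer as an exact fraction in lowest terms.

155/14

Total count 134 over total exposure 9 hours.
After the first batch: Gamma(4 + 134, 11 + 9) = Gamma(138, 20).
Total count: 23 + 20 + 21 + 28 + 16 + 30 + 13 + 21 = 172.
Total exposure: 8 hours.
After the second batch: Gamma(138 + 172, 20 + 8) = Gamma(310, 28).
Posterior mean = α'/β' = 310/28 = 155/14.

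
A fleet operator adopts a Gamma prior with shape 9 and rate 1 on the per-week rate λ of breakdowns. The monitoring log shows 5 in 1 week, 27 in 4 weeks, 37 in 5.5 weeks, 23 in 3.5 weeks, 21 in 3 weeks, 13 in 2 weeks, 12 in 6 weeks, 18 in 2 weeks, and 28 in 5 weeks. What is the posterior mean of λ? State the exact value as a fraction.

193/33

Total count: 5 + 27 + 37 + 23 + 21 + 13 + 12 + 18 + 28 = 184.
Total exposure: 1 + 4 + 5.5 + 3.5 + 3 + 2 + 6 + 2 + 5 = 32 weeks.
By Gamma–Poisson conjugacy, the posterior is Gamma(α + Σx, β + Σt) = Gamma(9 + 184, 1 + 32) = Gamma(193, 33).
Posterior mean = α'/β' = 193/33.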